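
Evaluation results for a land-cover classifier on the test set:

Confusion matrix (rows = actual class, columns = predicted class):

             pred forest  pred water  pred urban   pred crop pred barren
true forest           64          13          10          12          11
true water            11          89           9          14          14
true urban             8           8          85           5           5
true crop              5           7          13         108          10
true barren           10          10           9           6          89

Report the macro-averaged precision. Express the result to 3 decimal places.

Per-class precision (TP/(TP+FP)):
  forest: TP=64, FP=11+8+5+10=34 → 64/98 = 0.6531
  water: TP=89, FP=13+8+7+10=38 → 89/127 = 0.7008
  urban: TP=85, FP=10+9+13+9=41 → 85/126 = 0.6746
  crop: TP=108, FP=12+14+5+6=37 → 108/145 = 0.7448
  barren: TP=89, FP=11+14+5+10=40 → 89/129 = 0.6899
Macro-precision = mean = (0.6531 + 0.7008 + 0.6746 + 0.7448 + 0.6899) / 5 = 0.693

0.693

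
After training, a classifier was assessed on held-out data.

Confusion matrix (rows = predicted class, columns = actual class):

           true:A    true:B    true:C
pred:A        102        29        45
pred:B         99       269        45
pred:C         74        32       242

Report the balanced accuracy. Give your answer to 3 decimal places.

Balanced accuracy = mean of per-class recall.
  A: recall = 102/275 = 0.3709
  B: recall = 269/330 = 0.8152
  C: recall = 242/332 = 0.7289
Mean = (0.3709 + 0.8152 + 0.7289) / 3 = 0.638

0.638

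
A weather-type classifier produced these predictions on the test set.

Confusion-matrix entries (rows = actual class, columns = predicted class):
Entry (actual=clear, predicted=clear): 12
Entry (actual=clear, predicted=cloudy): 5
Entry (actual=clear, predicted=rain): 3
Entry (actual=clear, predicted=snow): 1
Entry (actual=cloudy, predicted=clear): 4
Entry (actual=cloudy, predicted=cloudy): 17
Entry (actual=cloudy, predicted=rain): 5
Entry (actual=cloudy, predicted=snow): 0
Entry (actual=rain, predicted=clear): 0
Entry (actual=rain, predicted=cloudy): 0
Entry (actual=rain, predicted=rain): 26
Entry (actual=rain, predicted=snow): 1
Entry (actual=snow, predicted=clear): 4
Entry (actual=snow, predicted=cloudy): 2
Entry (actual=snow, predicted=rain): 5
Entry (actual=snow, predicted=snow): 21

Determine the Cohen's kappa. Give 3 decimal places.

Observed agreement pₒ = trace/N = 76/106 = 0.7170
Expected agreement pₑ = Σ (rowᵢ·colᵢ)/N² = (21·20 + 26·24 + 27·39 + 32·23)/106² = 0.2521
κ = (pₒ − pₑ)/(1 − pₑ) = (0.7170 − 0.2521)/(1 − 0.2521) = 0.622

0.622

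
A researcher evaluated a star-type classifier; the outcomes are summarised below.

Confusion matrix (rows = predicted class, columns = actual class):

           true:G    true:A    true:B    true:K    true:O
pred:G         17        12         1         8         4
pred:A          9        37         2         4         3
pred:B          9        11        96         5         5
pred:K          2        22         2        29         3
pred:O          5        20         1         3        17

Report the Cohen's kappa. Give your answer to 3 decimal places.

0.480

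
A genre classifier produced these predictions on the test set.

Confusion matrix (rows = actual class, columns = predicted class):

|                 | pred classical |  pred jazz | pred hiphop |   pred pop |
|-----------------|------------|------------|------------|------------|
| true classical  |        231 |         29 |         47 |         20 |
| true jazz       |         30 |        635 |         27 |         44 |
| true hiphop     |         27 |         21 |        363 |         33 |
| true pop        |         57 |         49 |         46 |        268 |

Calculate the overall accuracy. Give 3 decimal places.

0.777

Accuracy = trace / total = (231+635+363+268=1497) / 1927 = 1497/1927 = 0.777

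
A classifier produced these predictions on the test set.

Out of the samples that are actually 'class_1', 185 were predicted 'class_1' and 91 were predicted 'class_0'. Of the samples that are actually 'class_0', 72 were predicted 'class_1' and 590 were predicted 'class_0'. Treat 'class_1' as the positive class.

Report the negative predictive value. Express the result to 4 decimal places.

0.8664

NPV = TN/(TN+FN) = 590/(590+91) = 0.8664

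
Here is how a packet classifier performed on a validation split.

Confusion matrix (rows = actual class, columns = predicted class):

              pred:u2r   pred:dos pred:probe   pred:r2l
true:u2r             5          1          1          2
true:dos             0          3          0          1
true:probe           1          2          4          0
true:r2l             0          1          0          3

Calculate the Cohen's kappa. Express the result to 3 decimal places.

Observed agreement pₒ = trace/N = 15/24 = 0.6250
Expected agreement pₑ = Σ (rowᵢ·colᵢ)/N² = (9·6 + 4·7 + 7·5 + 4·6)/24² = 0.2448
κ = (pₒ − pₑ)/(1 − pₑ) = (0.6250 − 0.2448)/(1 − 0.2448) = 0.503

0.503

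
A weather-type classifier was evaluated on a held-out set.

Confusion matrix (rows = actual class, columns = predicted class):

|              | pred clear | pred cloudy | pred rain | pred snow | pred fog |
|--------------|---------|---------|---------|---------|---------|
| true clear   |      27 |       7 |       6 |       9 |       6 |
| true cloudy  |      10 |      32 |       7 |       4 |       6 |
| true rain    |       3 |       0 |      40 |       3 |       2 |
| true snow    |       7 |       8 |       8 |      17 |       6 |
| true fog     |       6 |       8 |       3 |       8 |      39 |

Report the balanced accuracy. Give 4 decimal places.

Balanced accuracy = mean of per-class recall.
  clear: recall = 27/55 = 0.49091
  cloudy: recall = 32/59 = 0.54237
  rain: recall = 40/48 = 0.83333
  snow: recall = 17/46 = 0.36957
  fog: recall = 39/64 = 0.60938
Mean = (0.49091 + 0.54237 + 0.83333 + 0.36957 + 0.60938) / 5 = 0.5691

0.5691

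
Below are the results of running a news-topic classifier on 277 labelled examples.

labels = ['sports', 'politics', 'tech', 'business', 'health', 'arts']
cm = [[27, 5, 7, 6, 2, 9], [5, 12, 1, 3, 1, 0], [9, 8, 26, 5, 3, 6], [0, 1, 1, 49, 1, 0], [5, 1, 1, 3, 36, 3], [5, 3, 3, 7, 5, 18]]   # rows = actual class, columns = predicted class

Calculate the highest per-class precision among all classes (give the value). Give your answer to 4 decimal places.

Per-class precision (TP/(TP+FP)):
  sports: TP=27, FP=5+9+0+5+5=24 → 27/51 = 0.52941
  politics: TP=12, FP=5+8+1+1+3=18 → 12/30 = 0.40000
  tech: TP=26, FP=7+1+1+1+3=13 → 26/39 = 0.66667
  business: TP=49, FP=6+3+5+3+7=24 → 49/73 = 0.67123
  health: TP=36, FP=2+1+3+1+5=12 → 36/48 = 0.75000
  arts: TP=18, FP=9+0+6+0+3=18 → 18/36 = 0.50000
Highest is class 'health' with precision = 0.7500.

0.7500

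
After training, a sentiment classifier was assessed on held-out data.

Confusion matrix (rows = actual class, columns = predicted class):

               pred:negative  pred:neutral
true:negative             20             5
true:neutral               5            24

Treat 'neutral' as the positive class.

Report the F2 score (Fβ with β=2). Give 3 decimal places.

Fβ = (1+β²)·TP / ((1+β²)·TP + β²·FN + FP), with β²=4
= 5·24 / (5·24 + 4·5 + 5) = 0.828

0.828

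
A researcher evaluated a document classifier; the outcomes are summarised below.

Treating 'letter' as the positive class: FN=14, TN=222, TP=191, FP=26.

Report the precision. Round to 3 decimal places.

0.880

Precision = TP/(TP+FP) = 191/(191+26) = 191/217 = 0.880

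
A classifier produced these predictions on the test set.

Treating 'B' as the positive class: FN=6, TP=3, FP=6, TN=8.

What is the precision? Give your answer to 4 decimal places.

0.3333

Precision = TP/(TP+FP) = 3/(3+6) = 3/9 = 0.3333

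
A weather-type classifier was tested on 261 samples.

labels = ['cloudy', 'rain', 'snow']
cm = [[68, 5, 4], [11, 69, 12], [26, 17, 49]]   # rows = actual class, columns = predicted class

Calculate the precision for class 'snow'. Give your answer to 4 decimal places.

precision = TP/(TP+FP).
snow: TP=49, FP=4+12=16 → 49/65 = 0.75385

0.7538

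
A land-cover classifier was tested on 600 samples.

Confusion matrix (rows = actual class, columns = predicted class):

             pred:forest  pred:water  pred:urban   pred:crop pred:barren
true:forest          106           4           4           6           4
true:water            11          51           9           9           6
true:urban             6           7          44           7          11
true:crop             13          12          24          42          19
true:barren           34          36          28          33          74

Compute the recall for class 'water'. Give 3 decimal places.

Take TP from the diagonal, FP from the rest of the 'water' prediction marginal, FN from the rest of the 'water' actual marginal.
recall = TP/(TP+FN).
water: TP=51, FN=11+9+9+6=35 → 51/86 = 0.5930

0.593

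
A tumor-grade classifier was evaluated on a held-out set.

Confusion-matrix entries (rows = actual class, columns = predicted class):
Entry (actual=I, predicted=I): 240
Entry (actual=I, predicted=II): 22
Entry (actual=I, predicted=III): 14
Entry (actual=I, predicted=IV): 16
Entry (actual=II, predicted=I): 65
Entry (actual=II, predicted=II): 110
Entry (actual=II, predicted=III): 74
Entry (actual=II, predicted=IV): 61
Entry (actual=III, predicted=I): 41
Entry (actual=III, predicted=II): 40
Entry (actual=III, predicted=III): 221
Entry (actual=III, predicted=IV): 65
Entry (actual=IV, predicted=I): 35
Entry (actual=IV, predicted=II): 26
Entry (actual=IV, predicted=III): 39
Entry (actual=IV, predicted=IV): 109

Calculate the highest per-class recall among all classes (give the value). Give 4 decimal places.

Per-class recall (TP/(TP+FN)):
  I: TP=240, FN=22+14+16=52 → 240/292 = 0.82192
  II: TP=110, FN=65+74+61=200 → 110/310 = 0.35484
  III: TP=221, FN=41+40+65=146 → 221/367 = 0.60218
  IV: TP=109, FN=35+26+39=100 → 109/209 = 0.52153
Highest is class 'I' with recall = 0.8219.

0.8219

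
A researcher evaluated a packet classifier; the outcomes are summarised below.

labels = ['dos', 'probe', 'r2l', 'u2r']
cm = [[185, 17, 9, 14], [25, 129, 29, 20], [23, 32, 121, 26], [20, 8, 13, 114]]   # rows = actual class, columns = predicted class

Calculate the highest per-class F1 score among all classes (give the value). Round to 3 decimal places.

0.774

Per-class F1 score (2·TP/(2·TP+FP+FN)):
  dos: TP=185, FP=25+23+20=68, FN=17+9+14=40 → 370/478 = 0.7741
  probe: TP=129, FP=17+32+8=57, FN=25+29+20=74 → 258/389 = 0.6632
  r2l: TP=121, FP=9+29+13=51, FN=23+32+26=81 → 242/374 = 0.6471
  u2r: TP=114, FP=14+20+26=60, FN=20+8+13=41 → 228/329 = 0.6930
Highest is class 'dos' with F1 score = 0.774.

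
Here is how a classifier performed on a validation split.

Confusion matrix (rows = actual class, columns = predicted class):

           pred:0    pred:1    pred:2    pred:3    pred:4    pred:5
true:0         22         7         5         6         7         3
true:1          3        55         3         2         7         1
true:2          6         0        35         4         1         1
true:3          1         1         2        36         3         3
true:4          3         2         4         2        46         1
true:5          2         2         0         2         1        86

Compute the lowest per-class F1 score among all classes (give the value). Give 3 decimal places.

0.506

Per-class F1 score (2·TP/(2·TP+FP+FN)):
  0: TP=22, FP=3+6+1+3+2=15, FN=7+5+6+7+3=28 → 44/87 = 0.5057
  1: TP=55, FP=7+0+1+2+2=12, FN=3+3+2+7+1=16 → 110/138 = 0.7971
  2: TP=35, FP=5+3+2+4+0=14, FN=6+0+4+1+1=12 → 70/96 = 0.7292
  3: TP=36, FP=6+2+4+2+2=16, FN=1+1+2+3+3=10 → 72/98 = 0.7347
  4: TP=46, FP=7+7+1+3+1=19, FN=3+2+4+2+1=12 → 92/123 = 0.7480
  5: TP=86, FP=3+1+1+3+1=9, FN=2+2+0+2+1=7 → 172/188 = 0.9149
Lowest is class '0' with F1 score = 0.506.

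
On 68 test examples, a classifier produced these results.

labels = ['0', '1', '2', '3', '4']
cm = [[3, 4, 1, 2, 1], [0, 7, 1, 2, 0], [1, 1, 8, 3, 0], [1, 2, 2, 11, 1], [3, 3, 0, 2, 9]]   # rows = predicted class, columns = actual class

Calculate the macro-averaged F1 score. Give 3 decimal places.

0.542

Per-class F1 score (2·TP/(2·TP+FP+FN)):
  0: TP=3, FP=4+1+2+1=8, FN=0+1+1+3=5 → 6/19 = 0.3158
  1: TP=7, FP=0+1+2+0=3, FN=4+1+2+3=10 → 14/27 = 0.5185
  2: TP=8, FP=1+1+3+0=5, FN=1+1+2+0=4 → 16/25 = 0.6400
  3: TP=11, FP=1+2+2+1=6, FN=2+2+3+2=9 → 22/37 = 0.5946
  4: TP=9, FP=3+3+0+2=8, FN=1+0+0+1=2 → 18/28 = 0.6429
Macro-F1 score = mean = (0.3158 + 0.5185 + 0.6400 + 0.5946 + 0.6429) / 5 = 0.542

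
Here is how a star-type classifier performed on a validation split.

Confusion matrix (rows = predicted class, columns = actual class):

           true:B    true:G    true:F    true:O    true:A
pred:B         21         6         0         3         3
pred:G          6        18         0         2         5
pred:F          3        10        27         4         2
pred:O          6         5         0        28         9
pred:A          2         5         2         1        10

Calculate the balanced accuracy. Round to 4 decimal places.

0.5949

Balanced accuracy = mean of per-class recall.
  B: recall = 21/38 = 0.55263
  G: recall = 18/44 = 0.40909
  F: recall = 27/29 = 0.93103
  O: recall = 28/38 = 0.73684
  A: recall = 10/29 = 0.34483
Mean = (0.55263 + 0.40909 + 0.93103 + 0.73684 + 0.34483) / 5 = 0.5949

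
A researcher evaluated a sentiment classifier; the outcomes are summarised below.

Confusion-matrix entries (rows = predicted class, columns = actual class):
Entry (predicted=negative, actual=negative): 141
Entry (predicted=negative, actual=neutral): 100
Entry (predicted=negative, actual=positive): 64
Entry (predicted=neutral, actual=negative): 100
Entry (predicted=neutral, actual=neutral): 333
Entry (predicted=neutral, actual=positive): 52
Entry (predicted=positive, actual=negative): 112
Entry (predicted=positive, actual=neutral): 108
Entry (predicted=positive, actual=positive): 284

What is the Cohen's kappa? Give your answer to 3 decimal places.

Observed agreement pₒ = trace/N = 758/1294 = 0.5858
Expected agreement pₑ = Σ (rowᵢ·colᵢ)/N² = (353·305 + 541·485 + 400·504)/1294² = 0.3414
κ = (pₒ − pₑ)/(1 − pₑ) = (0.5858 − 0.3414)/(1 − 0.3414) = 0.371

0.371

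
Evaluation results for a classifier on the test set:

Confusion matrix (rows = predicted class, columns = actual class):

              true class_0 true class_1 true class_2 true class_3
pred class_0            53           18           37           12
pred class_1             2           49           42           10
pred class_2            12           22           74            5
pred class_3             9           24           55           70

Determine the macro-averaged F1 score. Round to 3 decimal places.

Per-class F1 score (2·TP/(2·TP+FP+FN)):
  class_0: TP=53, FP=18+37+12=67, FN=2+12+9=23 → 106/196 = 0.5408
  class_1: TP=49, FP=2+42+10=54, FN=18+22+24=64 → 98/216 = 0.4537
  class_2: TP=74, FP=12+22+5=39, FN=37+42+55=134 → 148/321 = 0.4611
  class_3: TP=70, FP=9+24+55=88, FN=12+10+5=27 → 140/255 = 0.5490
Macro-F1 score = mean = (0.5408 + 0.4537 + 0.4611 + 0.5490) / 4 = 0.501

0.501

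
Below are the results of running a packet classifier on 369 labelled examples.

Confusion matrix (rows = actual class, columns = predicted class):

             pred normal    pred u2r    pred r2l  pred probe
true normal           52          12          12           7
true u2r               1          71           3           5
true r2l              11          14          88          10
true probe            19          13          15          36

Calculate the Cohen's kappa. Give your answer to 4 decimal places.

Observed agreement pₒ = trace/N = 247/369 = 0.66938
Expected agreement pₑ = Σ (rowᵢ·colᵢ)/N² = (83·83 + 80·110 + 123·118 + 83·58)/369² = 0.25717
κ = (pₒ − pₑ)/(1 − pₑ) = (0.66938 − 0.25717)/(1 − 0.25717) = 0.5549

0.5549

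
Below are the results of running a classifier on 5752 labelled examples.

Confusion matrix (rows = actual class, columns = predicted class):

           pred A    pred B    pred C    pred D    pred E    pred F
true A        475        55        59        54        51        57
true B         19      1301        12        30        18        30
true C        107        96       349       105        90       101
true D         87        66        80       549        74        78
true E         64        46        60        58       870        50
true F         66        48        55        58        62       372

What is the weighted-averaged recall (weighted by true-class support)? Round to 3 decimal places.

0.681

Per-class recall (TP/(TP+FN)):
  A: TP=475, FN=55+59+54+51+57=276 → 475/751 = 0.6325
  B: TP=1301, FN=19+12+30+18+30=109 → 1301/1410 = 0.9227
  C: TP=349, FN=107+96+105+90+101=499 → 349/848 = 0.4116
  D: TP=549, FN=87+66+80+74+78=385 → 549/934 = 0.5878
  E: TP=870, FN=64+46+60+58+50=278 → 870/1148 = 0.7578
  F: TP=372, FN=66+48+55+58+62=289 → 372/661 = 0.5628
Weighted-recall = Σ (supportᵢ/N)·recallᵢ with N=5752: (751/5752)·0.6325 + (1410/5752)·0.9227 + (848/5752)·0.4116 + (934/5752)·0.5878 + (1148/5752)·0.7578 + (661/5752)·0.5628 = 0.681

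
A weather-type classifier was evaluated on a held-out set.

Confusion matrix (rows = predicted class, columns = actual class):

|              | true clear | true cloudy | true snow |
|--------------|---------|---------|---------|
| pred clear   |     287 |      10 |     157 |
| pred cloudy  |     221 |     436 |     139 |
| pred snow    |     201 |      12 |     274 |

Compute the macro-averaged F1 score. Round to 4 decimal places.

Per-class F1 score (2·TP/(2·TP+FP+FN)):
  clear: TP=287, FP=10+157=167, FN=221+201=422 → 574/1163 = 0.49355
  cloudy: TP=436, FP=221+139=360, FN=10+12=22 → 872/1254 = 0.69537
  snow: TP=274, FP=201+12=213, FN=157+139=296 → 548/1057 = 0.51845
Macro-F1 score = mean = (0.49355 + 0.69537 + 0.51845) / 3 = 0.5691

0.5691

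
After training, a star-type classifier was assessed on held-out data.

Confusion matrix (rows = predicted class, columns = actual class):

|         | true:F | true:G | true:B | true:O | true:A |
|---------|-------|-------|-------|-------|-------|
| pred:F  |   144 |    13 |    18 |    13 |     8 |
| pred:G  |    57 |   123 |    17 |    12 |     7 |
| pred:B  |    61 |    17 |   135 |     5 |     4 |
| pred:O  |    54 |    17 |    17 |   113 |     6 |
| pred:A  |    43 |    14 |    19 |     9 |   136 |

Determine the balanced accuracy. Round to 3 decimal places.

0.663

Balanced accuracy = mean of per-class recall.
  F: recall = 144/359 = 0.4011
  G: recall = 123/184 = 0.6685
  B: recall = 135/206 = 0.6553
  O: recall = 113/152 = 0.7434
  A: recall = 136/161 = 0.8447
Mean = (0.4011 + 0.6685 + 0.6553 + 0.7434 + 0.8447) / 5 = 0.663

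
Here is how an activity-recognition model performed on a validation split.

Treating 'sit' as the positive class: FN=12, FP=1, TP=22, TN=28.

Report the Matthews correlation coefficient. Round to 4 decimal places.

0.6342

MCC = (TP·TN − FP·FN) / √((TP+FP)(TP+FN)(TN+FP)(TN+FN))
Numerator = 22·28 − 1·12 = 604
Denominator = √(23·34·29·40) = √907120 = 952.4285
MCC = 604 / 952.4285 = 0.6342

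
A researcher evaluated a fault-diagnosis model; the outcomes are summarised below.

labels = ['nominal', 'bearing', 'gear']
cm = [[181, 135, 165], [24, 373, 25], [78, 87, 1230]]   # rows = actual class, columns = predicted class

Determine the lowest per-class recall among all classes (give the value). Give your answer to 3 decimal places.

Per-class recall (TP/(TP+FN)):
  nominal: TP=181, FN=135+165=300 → 181/481 = 0.3763
  bearing: TP=373, FN=24+25=49 → 373/422 = 0.8839
  gear: TP=1230, FN=78+87=165 → 1230/1395 = 0.8817
Lowest is class 'nominal' with recall = 0.376.

0.376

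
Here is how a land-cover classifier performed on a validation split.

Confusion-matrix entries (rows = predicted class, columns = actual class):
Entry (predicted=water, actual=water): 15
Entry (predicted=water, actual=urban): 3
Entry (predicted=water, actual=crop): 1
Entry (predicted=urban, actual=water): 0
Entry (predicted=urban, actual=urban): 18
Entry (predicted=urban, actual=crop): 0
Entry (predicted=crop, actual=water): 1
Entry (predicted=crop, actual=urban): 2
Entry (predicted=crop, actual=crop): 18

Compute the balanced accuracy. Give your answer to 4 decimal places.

Balanced accuracy = mean of per-class recall.
  water: recall = 15/16 = 0.93750
  urban: recall = 18/23 = 0.78261
  crop: recall = 18/19 = 0.94737
Mean = (0.93750 + 0.78261 + 0.94737) / 3 = 0.8892

0.8892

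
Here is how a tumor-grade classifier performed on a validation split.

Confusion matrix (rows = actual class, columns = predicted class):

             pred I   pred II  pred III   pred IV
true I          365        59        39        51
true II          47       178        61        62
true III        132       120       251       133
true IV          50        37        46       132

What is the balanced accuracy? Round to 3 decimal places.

0.529

Balanced accuracy = mean of per-class recall.
  I: recall = 365/514 = 0.7101
  II: recall = 178/348 = 0.5115
  III: recall = 251/636 = 0.3947
  IV: recall = 132/265 = 0.4981
Mean = (0.7101 + 0.5115 + 0.3947 + 0.4981) / 4 = 0.529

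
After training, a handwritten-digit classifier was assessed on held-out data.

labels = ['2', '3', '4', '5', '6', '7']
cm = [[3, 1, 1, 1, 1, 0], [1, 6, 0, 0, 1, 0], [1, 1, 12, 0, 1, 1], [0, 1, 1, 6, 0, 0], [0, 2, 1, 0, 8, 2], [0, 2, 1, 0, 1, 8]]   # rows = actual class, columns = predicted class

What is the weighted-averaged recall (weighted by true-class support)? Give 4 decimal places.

0.6719

Per-class recall (TP/(TP+FN)):
  2: TP=3, FN=1+1+1+1+0=4 → 3/7 = 0.42857
  3: TP=6, FN=1+0+0+1+0=2 → 6/8 = 0.75000
  4: TP=12, FN=1+1+0+1+1=4 → 12/16 = 0.75000
  5: TP=6, FN=0+1+1+0+0=2 → 6/8 = 0.75000
  6: TP=8, FN=0+2+1+0+2=5 → 8/13 = 0.61538
  7: TP=8, FN=0+2+1+0+1=4 → 8/12 = 0.66667
Weighted-recall = Σ (supportᵢ/N)·recallᵢ with N=64: (7/64)·0.42857 + (8/64)·0.75000 + (16/64)·0.75000 + (8/64)·0.75000 + (13/64)·0.61538 + (12/64)·0.66667 = 0.6719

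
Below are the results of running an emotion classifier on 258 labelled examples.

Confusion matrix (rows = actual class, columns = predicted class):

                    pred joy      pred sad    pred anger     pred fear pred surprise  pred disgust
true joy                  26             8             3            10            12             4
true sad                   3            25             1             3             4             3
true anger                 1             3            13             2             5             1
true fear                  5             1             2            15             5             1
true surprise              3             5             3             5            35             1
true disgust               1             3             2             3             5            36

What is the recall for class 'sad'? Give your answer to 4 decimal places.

0.6410

One-vs-rest for 'sad': TP = diagonal; FP = other classes predicted 'sad'; FN = 'sad' predicted as other.
recall = TP/(TP+FN).
sad: TP=25, FN=3+1+3+4+3=14 → 25/39 = 0.64103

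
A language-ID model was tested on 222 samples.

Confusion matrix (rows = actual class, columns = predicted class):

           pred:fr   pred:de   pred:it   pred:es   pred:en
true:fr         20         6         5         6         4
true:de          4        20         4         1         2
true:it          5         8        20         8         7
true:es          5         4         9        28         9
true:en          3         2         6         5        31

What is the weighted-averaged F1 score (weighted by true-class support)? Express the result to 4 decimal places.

0.5333

Per-class F1 score (2·TP/(2·TP+FP+FN)):
  fr: TP=20, FP=4+5+5+3=17, FN=6+5+6+4=21 → 40/78 = 0.51282
  de: TP=20, FP=6+8+4+2=20, FN=4+4+1+2=11 → 40/71 = 0.56338
  it: TP=20, FP=5+4+9+6=24, FN=5+8+8+7=28 → 40/92 = 0.43478
  es: TP=28, FP=6+1+8+5=20, FN=5+4+9+9=27 → 56/103 = 0.54369
  en: TP=31, FP=4+2+7+9=22, FN=3+2+6+5=16 → 62/100 = 0.62000
Weighted-F1 score = Σ (supportᵢ/N)·F1 scoreᵢ with N=222: (41/222)·0.51282 + (31/222)·0.56338 + (48/222)·0.43478 + (55/222)·0.54369 + (47/222)·0.62000 = 0.5333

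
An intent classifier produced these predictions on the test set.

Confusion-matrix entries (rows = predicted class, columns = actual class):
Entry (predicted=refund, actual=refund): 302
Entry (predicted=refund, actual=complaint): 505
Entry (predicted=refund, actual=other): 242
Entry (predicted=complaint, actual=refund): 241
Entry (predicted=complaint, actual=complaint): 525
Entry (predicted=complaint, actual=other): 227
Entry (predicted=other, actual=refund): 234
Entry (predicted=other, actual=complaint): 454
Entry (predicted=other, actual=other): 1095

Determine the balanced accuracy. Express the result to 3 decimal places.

Balanced accuracy = mean of per-class recall.
  refund: recall = 302/777 = 0.3887
  complaint: recall = 525/1484 = 0.3538
  other: recall = 1095/1564 = 0.7001
Mean = (0.3887 + 0.3538 + 0.7001) / 3 = 0.481

0.481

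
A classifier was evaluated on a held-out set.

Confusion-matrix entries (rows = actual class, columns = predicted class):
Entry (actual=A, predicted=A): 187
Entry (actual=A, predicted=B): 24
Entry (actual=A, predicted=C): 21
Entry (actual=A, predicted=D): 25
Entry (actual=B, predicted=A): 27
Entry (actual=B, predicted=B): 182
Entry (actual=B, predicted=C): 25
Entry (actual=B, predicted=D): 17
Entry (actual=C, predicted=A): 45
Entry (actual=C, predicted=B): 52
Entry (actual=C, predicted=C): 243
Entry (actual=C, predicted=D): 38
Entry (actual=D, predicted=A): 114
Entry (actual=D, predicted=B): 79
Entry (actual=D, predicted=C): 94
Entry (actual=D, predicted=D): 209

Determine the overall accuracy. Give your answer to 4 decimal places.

0.5941

Accuracy = trace / total = (187+182+243+209=821) / 1382 = 821/1382 = 0.5941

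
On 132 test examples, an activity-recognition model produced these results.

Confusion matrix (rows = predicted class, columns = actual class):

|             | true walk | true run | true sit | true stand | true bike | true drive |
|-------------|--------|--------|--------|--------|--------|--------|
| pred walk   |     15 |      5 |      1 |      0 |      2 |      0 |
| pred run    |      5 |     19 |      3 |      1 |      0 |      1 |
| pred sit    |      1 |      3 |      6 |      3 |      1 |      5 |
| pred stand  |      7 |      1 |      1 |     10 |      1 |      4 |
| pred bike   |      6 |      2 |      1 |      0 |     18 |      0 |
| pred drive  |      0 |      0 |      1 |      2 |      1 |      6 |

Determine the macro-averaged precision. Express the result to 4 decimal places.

Per-class precision (TP/(TP+FP)):
  walk: TP=15, FP=5+1+0+2+0=8 → 15/23 = 0.65217
  run: TP=19, FP=5+3+1+0+1=10 → 19/29 = 0.65517
  sit: TP=6, FP=1+3+3+1+5=13 → 6/19 = 0.31579
  stand: TP=10, FP=7+1+1+1+4=14 → 10/24 = 0.41667
  bike: TP=18, FP=6+2+1+0+0=9 → 18/27 = 0.66667
  drive: TP=6, FP=0+0+1+2+1=4 → 6/10 = 0.60000
Macro-precision = mean = (0.65217 + 0.65517 + 0.31579 + 0.41667 + 0.66667 + 0.60000) / 6 = 0.5511

0.5511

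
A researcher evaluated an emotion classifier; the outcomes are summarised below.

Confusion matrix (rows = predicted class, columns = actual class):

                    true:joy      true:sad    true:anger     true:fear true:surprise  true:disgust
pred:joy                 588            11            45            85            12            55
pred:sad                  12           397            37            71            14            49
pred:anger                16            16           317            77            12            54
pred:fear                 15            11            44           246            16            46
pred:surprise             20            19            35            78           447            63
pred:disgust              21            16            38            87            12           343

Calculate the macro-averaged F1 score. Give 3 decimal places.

0.673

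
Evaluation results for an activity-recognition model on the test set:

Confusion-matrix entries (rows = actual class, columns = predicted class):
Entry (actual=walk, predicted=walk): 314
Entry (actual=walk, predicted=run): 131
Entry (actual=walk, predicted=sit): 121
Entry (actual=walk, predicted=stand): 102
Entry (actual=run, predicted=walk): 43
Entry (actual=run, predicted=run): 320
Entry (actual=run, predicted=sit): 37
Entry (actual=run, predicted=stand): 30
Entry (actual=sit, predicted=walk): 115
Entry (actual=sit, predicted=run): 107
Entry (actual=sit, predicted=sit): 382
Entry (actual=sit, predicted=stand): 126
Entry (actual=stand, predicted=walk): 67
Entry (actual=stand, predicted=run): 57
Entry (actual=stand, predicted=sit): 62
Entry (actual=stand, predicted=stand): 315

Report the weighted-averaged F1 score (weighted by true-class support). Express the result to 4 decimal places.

Per-class F1 score (2·TP/(2·TP+FP+FN)):
  walk: TP=314, FP=43+115+67=225, FN=131+121+102=354 → 628/1207 = 0.52030
  run: TP=320, FP=131+107+57=295, FN=43+37+30=110 → 640/1045 = 0.61244
  sit: TP=382, FP=121+37+62=220, FN=115+107+126=348 → 764/1332 = 0.57357
  stand: TP=315, FP=102+30+126=258, FN=67+57+62=186 → 630/1074 = 0.58659
Weighted-F1 score = Σ (supportᵢ/N)·F1 scoreᵢ with N=2329: (668/2329)·0.52030 + (430/2329)·0.61244 + (730/2329)·0.57357 + (501/2329)·0.58659 = 0.5683

0.5683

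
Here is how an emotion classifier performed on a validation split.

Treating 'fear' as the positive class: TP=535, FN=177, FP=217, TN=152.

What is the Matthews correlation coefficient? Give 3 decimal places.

0.168

MCC = (TP·TN − FP·FN) / √((TP+FP)(TP+FN)(TN+FP)(TN+FN))
Numerator = 535·152 − 217·177 = 42911
Denominator = √(752·712·369·329) = √65001009024 = 254952.9545
MCC = 42911 / 254952.9545 = 0.168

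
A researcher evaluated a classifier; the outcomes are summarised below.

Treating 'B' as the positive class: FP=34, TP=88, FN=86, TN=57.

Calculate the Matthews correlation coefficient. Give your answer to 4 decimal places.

0.1259

MCC = (TP·TN − FP·FN) / √((TP+FP)(TP+FN)(TN+FP)(TN+FN))
Numerator = 88·57 − 34·86 = 2092
Denominator = √(122·174·91·143) = √276239964 = 16620.4682
MCC = 2092 / 16620.4682 = 0.1259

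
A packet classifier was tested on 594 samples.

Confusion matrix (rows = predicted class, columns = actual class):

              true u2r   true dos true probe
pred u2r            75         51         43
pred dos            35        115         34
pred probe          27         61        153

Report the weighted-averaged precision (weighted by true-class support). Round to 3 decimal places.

Per-class precision (TP/(TP+FP)):
  u2r: TP=75, FP=51+43=94 → 75/169 = 0.4438
  dos: TP=115, FP=35+34=69 → 115/184 = 0.6250
  probe: TP=153, FP=27+61=88 → 153/241 = 0.6349
Weighted-precision = Σ (supportᵢ/N)·precisionᵢ with N=594: (137/594)·0.4438 + (227/594)·0.6250 + (230/594)·0.6349 = 0.587

0.587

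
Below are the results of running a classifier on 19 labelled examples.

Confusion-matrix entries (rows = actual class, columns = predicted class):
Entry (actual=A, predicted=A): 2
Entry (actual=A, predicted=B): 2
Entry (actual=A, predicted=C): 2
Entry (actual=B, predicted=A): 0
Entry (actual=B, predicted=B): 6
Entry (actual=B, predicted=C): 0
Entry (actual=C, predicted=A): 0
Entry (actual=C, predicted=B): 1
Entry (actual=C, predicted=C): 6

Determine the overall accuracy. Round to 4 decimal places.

0.7368

Accuracy = trace / total = (2+6+6=14) / 19 = 14/19 = 0.7368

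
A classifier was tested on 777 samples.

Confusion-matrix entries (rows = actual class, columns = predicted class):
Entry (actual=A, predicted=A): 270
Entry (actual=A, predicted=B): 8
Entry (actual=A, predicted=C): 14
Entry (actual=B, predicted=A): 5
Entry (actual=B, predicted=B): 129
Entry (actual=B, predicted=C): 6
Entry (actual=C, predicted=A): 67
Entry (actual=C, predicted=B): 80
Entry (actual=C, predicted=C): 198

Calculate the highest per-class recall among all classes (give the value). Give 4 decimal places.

0.9247

Per-class recall (TP/(TP+FN)):
  A: TP=270, FN=8+14=22 → 270/292 = 0.92466
  B: TP=129, FN=5+6=11 → 129/140 = 0.92143
  C: TP=198, FN=67+80=147 → 198/345 = 0.57391
Highest is class 'A' with recall = 0.9247.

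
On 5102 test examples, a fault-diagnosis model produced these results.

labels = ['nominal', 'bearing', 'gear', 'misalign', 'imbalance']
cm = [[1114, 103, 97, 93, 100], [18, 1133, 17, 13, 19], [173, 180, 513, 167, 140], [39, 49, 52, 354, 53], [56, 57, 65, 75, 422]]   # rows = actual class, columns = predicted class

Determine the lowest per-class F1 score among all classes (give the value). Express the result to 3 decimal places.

0.535

Per-class F1 score (2·TP/(2·TP+FP+FN)):
  nominal: TP=1114, FP=18+173+39+56=286, FN=103+97+93+100=393 → 2228/2907 = 0.7664
  bearing: TP=1133, FP=103+180+49+57=389, FN=18+17+13+19=67 → 2266/2722 = 0.8325
  gear: TP=513, FP=97+17+52+65=231, FN=173+180+167+140=660 → 1026/1917 = 0.5352
  misalign: TP=354, FP=93+13+167+75=348, FN=39+49+52+53=193 → 708/1249 = 0.5669
  imbalance: TP=422, FP=100+19+140+53=312, FN=56+57+65+75=253 → 844/1409 = 0.5990
Lowest is class 'gear' with F1 score = 0.535.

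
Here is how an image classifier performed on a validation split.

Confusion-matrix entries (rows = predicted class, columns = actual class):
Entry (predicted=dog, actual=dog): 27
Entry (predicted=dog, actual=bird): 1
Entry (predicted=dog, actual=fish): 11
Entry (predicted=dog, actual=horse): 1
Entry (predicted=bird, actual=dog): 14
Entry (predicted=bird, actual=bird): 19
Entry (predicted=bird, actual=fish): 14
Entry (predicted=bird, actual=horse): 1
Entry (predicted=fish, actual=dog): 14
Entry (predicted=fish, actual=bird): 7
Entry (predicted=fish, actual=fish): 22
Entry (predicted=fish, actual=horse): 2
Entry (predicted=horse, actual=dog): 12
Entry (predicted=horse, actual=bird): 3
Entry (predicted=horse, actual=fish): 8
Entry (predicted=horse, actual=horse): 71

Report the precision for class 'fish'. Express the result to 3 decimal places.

0.489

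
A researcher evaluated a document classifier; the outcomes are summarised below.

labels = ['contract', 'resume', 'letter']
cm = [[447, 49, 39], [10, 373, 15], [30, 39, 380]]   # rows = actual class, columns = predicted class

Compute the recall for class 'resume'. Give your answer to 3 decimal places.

0.937

One-vs-rest for 'resume': TP = diagonal; FP = other classes predicted 'resume'; FN = 'resume' predicted as other.
recall = TP/(TP+FN).
resume: TP=373, FN=10+15=25 → 373/398 = 0.9372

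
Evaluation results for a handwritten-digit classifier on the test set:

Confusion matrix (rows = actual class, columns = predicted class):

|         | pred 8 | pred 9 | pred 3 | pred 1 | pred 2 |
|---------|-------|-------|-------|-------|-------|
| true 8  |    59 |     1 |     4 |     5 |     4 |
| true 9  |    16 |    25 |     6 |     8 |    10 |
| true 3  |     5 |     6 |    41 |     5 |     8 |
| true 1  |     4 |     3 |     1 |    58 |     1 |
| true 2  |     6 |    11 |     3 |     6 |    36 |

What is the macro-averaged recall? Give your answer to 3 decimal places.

0.654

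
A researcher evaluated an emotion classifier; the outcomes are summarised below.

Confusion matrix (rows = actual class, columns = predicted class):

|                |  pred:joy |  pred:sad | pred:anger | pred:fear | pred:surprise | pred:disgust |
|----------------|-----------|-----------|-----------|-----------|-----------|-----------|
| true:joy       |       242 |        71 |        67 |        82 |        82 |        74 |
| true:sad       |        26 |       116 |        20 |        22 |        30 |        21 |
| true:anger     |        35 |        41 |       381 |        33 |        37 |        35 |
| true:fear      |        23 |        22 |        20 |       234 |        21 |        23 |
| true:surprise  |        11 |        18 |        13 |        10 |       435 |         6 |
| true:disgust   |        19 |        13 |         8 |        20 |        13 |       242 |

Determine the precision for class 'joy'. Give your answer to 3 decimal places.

precision = TP/(TP+FP).
joy: TP=242, FP=26+35+23+11+19=114 → 242/356 = 0.6798

0.680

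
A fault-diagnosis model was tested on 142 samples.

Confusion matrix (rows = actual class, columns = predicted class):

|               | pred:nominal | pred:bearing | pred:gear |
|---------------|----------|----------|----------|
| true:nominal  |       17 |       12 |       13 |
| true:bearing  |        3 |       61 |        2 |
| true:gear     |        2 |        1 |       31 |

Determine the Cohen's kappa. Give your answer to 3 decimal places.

0.634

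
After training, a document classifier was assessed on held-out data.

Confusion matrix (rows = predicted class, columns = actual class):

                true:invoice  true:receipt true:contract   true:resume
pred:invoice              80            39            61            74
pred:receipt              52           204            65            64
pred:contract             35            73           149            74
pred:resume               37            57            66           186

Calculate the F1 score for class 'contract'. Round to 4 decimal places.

F1 score = 2·TP/(2·TP+FP+FN).
contract: TP=149, FP=35+73+74=182, FN=61+65+66=192 → 298/672 = 0.44345

0.4435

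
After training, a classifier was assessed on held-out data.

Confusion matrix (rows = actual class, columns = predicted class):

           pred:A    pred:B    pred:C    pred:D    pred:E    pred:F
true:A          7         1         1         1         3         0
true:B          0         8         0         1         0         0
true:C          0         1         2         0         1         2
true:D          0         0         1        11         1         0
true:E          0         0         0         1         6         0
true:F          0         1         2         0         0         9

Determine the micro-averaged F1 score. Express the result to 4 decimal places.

0.7167

Micro-averaging pools counts across classes: ΣTP=43, ΣFP=17, ΣFN=17.
Micro-F1 score = 2·TP/(2·TP+FP+FN) on pooled counts = 0.7167 (equals overall accuracy in single-label multiclass).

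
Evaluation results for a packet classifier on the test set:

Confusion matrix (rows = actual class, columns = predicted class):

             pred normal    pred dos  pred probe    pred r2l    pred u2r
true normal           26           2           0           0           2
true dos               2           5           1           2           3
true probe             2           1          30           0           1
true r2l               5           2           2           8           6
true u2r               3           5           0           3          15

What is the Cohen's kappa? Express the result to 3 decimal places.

Observed agreement pₒ = trace/N = 84/126 = 0.6667
Expected agreement pₑ = Σ (rowᵢ·colᵢ)/N² = (30·38 + 13·15 + 34·33 + 23·13 + 26·27)/126² = 0.2178
κ = (pₒ − pₑ)/(1 − pₑ) = (0.6667 − 0.2178)/(1 − 0.2178) = 0.574

0.574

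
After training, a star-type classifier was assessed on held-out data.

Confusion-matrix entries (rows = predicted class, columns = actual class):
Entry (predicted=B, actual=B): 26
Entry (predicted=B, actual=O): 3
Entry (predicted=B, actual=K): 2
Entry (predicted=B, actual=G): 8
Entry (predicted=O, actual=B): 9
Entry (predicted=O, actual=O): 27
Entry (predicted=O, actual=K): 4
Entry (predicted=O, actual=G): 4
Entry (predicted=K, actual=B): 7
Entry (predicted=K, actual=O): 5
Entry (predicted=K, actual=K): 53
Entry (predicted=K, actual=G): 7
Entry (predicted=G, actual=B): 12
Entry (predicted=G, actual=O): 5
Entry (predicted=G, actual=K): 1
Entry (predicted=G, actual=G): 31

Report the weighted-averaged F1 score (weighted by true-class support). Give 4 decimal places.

0.6637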